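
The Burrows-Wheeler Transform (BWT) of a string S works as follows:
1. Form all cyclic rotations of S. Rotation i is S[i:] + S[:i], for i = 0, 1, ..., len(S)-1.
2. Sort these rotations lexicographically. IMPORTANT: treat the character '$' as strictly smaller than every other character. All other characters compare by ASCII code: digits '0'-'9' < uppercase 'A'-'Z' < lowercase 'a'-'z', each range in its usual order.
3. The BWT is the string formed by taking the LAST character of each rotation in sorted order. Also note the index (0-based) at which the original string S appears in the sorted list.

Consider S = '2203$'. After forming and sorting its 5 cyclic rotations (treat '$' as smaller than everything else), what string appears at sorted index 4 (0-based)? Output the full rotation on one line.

Answer: 3$220

Derivation:
All 5 rotations (rotation i = S[i:]+S[:i]):
  rot[0] = 2203$
  rot[1] = 203$2
  rot[2] = 03$22
  rot[3] = 3$220
  rot[4] = $2203
Sorted (with $ < everything):
  sorted[0] = $2203
  sorted[1] = 03$22
  sorted[2] = 203$2
  sorted[3] = 2203$
  sorted[4] = 3$220
sorted[4] = 3$220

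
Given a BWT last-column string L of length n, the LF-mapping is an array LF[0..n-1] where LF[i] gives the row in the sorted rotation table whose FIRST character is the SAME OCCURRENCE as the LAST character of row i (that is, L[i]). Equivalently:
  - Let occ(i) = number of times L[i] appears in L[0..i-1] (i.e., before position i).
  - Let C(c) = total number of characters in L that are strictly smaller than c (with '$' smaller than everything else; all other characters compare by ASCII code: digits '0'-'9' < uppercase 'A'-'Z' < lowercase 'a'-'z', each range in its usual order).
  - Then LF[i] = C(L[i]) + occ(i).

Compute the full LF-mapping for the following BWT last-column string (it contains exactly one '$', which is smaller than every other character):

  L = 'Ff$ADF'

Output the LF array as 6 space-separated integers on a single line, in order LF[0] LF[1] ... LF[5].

Answer: 3 5 0 1 2 4

Derivation:
Char counts: '$':1, 'A':1, 'D':1, 'F':2, 'f':1
C (first-col start): C('$')=0, C('A')=1, C('D')=2, C('F')=3, C('f')=5
L[0]='F': occ=0, LF[0]=C('F')+0=3+0=3
L[1]='f': occ=0, LF[1]=C('f')+0=5+0=5
L[2]='$': occ=0, LF[2]=C('$')+0=0+0=0
L[3]='A': occ=0, LF[3]=C('A')+0=1+0=1
L[4]='D': occ=0, LF[4]=C('D')+0=2+0=2
L[5]='F': occ=1, LF[5]=C('F')+1=3+1=4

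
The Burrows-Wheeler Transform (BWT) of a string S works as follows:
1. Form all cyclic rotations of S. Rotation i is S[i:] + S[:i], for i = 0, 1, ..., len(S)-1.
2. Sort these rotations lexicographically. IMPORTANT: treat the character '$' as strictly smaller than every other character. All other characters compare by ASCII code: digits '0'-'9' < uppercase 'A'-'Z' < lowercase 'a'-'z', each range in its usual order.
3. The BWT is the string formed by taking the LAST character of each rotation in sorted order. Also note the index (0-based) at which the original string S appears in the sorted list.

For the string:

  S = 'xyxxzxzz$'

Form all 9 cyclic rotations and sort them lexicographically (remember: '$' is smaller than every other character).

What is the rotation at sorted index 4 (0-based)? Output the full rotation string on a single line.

Answer: xzz$xyxxz

Derivation:
All 9 rotations (rotation i = S[i:]+S[:i]):
  rot[0] = xyxxzxzz$
  rot[1] = yxxzxzz$x
  rot[2] = xxzxzz$xy
  rot[3] = xzxzz$xyx
  rot[4] = zxzz$xyxx
  rot[5] = xzz$xyxxz
  rot[6] = zz$xyxxzx
  rot[7] = z$xyxxzxz
  rot[8] = $xyxxzxzz
Sorted (with $ < everything):
  sorted[0] = $xyxxzxzz
  sorted[1] = xxzxzz$xy
  sorted[2] = xyxxzxzz$
  sorted[3] = xzxzz$xyx
  sorted[4] = xzz$xyxxz
  sorted[5] = yxxzxzz$x
  sorted[6] = z$xyxxzxz
  sorted[7] = zxzz$xyxx
  sorted[8] = zz$xyxxzx
sorted[4] = xzz$xyxxz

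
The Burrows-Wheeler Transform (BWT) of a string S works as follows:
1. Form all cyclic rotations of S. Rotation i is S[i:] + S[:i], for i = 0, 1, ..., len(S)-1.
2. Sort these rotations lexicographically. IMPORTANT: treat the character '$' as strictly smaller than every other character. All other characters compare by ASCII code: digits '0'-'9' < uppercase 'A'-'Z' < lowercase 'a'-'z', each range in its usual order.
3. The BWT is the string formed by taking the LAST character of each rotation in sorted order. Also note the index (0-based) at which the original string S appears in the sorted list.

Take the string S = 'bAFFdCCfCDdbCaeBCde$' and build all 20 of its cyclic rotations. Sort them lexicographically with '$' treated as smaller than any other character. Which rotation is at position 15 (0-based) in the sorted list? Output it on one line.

All 20 rotations (rotation i = S[i:]+S[:i]):
  rot[0] = bAFFdCCfCDdbCaeBCde$
  rot[1] = AFFdCCfCDdbCaeBCde$b
  rot[2] = FFdCCfCDdbCaeBCde$bA
  rot[3] = FdCCfCDdbCaeBCde$bAF
  rot[4] = dCCfCDdbCaeBCde$bAFF
  rot[5] = CCfCDdbCaeBCde$bAFFd
  rot[6] = CfCDdbCaeBCde$bAFFdC
  rot[7] = fCDdbCaeBCde$bAFFdCC
  rot[8] = CDdbCaeBCde$bAFFdCCf
  rot[9] = DdbCaeBCde$bAFFdCCfC
  rot[10] = dbCaeBCde$bAFFdCCfCD
  rot[11] = bCaeBCde$bAFFdCCfCDd
  rot[12] = CaeBCde$bAFFdCCfCDdb
  rot[13] = aeBCde$bAFFdCCfCDdbC
  rot[14] = eBCde$bAFFdCCfCDdbCa
  rot[15] = BCde$bAFFdCCfCDdbCae
  rot[16] = Cde$bAFFdCCfCDdbCaeB
  rot[17] = de$bAFFdCCfCDdbCaeBC
  rot[18] = e$bAFFdCCfCDdbCaeBCd
  rot[19] = $bAFFdCCfCDdbCaeBCde
Sorted (with $ < everything):
  sorted[0] = $bAFFdCCfCDdbCaeBCde
  sorted[1] = AFFdCCfCDdbCaeBCde$b
  sorted[2] = BCde$bAFFdCCfCDdbCae
  sorted[3] = CCfCDdbCaeBCde$bAFFd
  sorted[4] = CDdbCaeBCde$bAFFdCCf
  sorted[5] = CaeBCde$bAFFdCCfCDdb
  sorted[6] = Cde$bAFFdCCfCDdbCaeB
  sorted[7] = CfCDdbCaeBCde$bAFFdC
  sorted[8] = DdbCaeBCde$bAFFdCCfC
  sorted[9] = FFdCCfCDdbCaeBCde$bA
  sorted[10] = FdCCfCDdbCaeBCde$bAF
  sorted[11] = aeBCde$bAFFdCCfCDdbC
  sorted[12] = bAFFdCCfCDdbCaeBCde$
  sorted[13] = bCaeBCde$bAFFdCCfCDd
  sorted[14] = dCCfCDdbCaeBCde$bAFF
  sorted[15] = dbCaeBCde$bAFFdCCfCD
  sorted[16] = de$bAFFdCCfCDdbCaeBC
  sorted[17] = e$bAFFdCCfCDdbCaeBCd
  sorted[18] = eBCde$bAFFdCCfCDdbCa
  sorted[19] = fCDdbCaeBCde$bAFFdCC
sorted[15] = dbCaeBCde$bAFFdCCfCD

Answer: dbCaeBCde$bAFFdCCfCD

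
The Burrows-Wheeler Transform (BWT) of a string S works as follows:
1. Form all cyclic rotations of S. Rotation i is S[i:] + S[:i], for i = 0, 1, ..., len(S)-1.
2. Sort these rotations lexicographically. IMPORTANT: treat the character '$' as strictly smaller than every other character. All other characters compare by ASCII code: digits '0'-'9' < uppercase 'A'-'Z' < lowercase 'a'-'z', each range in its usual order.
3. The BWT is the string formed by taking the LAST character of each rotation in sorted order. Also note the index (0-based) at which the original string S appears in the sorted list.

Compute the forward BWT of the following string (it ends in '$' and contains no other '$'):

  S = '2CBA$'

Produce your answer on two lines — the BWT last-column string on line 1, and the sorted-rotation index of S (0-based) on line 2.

All 5 rotations (rotation i = S[i:]+S[:i]):
  rot[0] = 2CBA$
  rot[1] = CBA$2
  rot[2] = BA$2C
  rot[3] = A$2CB
  rot[4] = $2CBA
Sorted (with $ < everything):
  sorted[0] = $2CBA  (last char: 'A')
  sorted[1] = 2CBA$  (last char: '$')
  sorted[2] = A$2CB  (last char: 'B')
  sorted[3] = BA$2C  (last char: 'C')
  sorted[4] = CBA$2  (last char: '2')
Last column: A$BC2
Original string S is at sorted index 1

Answer: A$BC2
1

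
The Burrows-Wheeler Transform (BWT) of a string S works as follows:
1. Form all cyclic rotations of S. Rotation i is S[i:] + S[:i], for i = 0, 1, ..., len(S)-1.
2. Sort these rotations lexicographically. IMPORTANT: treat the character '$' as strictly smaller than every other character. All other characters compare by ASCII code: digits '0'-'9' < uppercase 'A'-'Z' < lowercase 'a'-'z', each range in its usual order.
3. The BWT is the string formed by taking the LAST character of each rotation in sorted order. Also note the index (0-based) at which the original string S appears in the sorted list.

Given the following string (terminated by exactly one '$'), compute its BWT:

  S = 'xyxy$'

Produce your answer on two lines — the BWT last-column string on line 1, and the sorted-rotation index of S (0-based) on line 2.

Answer: yy$xx
2

Derivation:
All 5 rotations (rotation i = S[i:]+S[:i]):
  rot[0] = xyxy$
  rot[1] = yxy$x
  rot[2] = xy$xy
  rot[3] = y$xyx
  rot[4] = $xyxy
Sorted (with $ < everything):
  sorted[0] = $xyxy  (last char: 'y')
  sorted[1] = xy$xy  (last char: 'y')
  sorted[2] = xyxy$  (last char: '$')
  sorted[3] = y$xyx  (last char: 'x')
  sorted[4] = yxy$x  (last char: 'x')
Last column: yy$xx
Original string S is at sorted index 2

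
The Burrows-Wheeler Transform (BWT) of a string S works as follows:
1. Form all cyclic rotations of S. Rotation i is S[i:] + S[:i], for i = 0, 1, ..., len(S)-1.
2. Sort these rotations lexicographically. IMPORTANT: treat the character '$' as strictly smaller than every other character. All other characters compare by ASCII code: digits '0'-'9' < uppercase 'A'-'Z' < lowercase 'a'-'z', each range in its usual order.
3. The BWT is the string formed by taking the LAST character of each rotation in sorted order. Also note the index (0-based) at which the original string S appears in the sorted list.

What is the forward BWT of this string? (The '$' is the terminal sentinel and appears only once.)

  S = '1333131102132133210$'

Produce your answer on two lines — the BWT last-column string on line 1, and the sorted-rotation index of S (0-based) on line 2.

All 20 rotations (rotation i = S[i:]+S[:i]):
  rot[0] = 1333131102132133210$
  rot[1] = 333131102132133210$1
  rot[2] = 33131102132133210$13
  rot[3] = 3131102132133210$133
  rot[4] = 131102132133210$1333
  rot[5] = 31102132133210$13331
  rot[6] = 1102132133210$133313
  rot[7] = 102132133210$1333131
  rot[8] = 02132133210$13331311
  rot[9] = 2132133210$133313110
  rot[10] = 132133210$1333131102
  rot[11] = 32133210$13331311021
  rot[12] = 2133210$133313110213
  rot[13] = 133210$1333131102132
  rot[14] = 33210$13331311021321
  rot[15] = 3210$133313110213213
  rot[16] = 210$1333131102132133
  rot[17] = 10$13331311021321332
  rot[18] = 0$133313110213213321
  rot[19] = $1333131102132133210
Sorted (with $ < everything):
  sorted[0] = $1333131102132133210  (last char: '0')
  sorted[1] = 0$133313110213213321  (last char: '1')
  sorted[2] = 02132133210$13331311  (last char: '1')
  sorted[3] = 10$13331311021321332  (last char: '2')
  sorted[4] = 102132133210$1333131  (last char: '1')
  sorted[5] = 1102132133210$133313  (last char: '3')
  sorted[6] = 131102132133210$1333  (last char: '3')
  sorted[7] = 132133210$1333131102  (last char: '2')
  sorted[8] = 133210$1333131102132  (last char: '2')
  sorted[9] = 1333131102132133210$  (last char: '$')
  sorted[10] = 210$1333131102132133  (last char: '3')
  sorted[11] = 2132133210$133313110  (last char: '0')
  sorted[12] = 2133210$133313110213  (last char: '3')
  sorted[13] = 31102132133210$13331  (last char: '1')
  sorted[14] = 3131102132133210$133  (last char: '3')
  sorted[15] = 3210$133313110213213  (last char: '3')
  sorted[16] = 32133210$13331311021  (last char: '1')
  sorted[17] = 33131102132133210$13  (last char: '3')
  sorted[18] = 33210$13331311021321  (last char: '1')
  sorted[19] = 333131102132133210$1  (last char: '1')
Last column: 011213322$3031331311
Original string S is at sorted index 9

Answer: 011213322$3031331311
9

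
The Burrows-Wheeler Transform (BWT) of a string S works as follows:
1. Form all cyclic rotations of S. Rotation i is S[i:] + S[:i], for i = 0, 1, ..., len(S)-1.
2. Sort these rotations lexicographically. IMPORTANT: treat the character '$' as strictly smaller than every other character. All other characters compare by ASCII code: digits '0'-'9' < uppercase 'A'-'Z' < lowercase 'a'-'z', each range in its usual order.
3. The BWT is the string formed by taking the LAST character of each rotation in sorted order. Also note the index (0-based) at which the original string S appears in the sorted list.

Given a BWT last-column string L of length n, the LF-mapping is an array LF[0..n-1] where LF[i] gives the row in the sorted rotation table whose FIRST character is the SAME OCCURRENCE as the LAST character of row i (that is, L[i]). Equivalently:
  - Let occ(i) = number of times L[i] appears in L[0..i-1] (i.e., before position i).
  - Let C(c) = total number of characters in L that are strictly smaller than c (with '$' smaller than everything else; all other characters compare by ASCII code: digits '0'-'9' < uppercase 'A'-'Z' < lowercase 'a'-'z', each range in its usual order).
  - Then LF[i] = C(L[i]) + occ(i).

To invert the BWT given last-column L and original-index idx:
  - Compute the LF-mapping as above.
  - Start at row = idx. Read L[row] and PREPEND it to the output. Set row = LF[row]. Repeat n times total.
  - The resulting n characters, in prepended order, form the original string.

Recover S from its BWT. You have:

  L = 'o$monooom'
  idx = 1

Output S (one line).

LF mapping: 4 0 1 5 3 6 7 8 2
Walk LF starting at row 1, prepending L[row]:
  step 1: row=1, L[1]='$', prepend. Next row=LF[1]=0
  step 2: row=0, L[0]='o', prepend. Next row=LF[0]=4
  step 3: row=4, L[4]='n', prepend. Next row=LF[4]=3
  step 4: row=3, L[3]='o', prepend. Next row=LF[3]=5
  step 5: row=5, L[5]='o', prepend. Next row=LF[5]=6
  step 6: row=6, L[6]='o', prepend. Next row=LF[6]=7
  step 7: row=7, L[7]='o', prepend. Next row=LF[7]=8
  step 8: row=8, L[8]='m', prepend. Next row=LF[8]=2
  step 9: row=2, L[2]='m', prepend. Next row=LF[2]=1
Reversed output: mmoooono$

Answer: mmoooono$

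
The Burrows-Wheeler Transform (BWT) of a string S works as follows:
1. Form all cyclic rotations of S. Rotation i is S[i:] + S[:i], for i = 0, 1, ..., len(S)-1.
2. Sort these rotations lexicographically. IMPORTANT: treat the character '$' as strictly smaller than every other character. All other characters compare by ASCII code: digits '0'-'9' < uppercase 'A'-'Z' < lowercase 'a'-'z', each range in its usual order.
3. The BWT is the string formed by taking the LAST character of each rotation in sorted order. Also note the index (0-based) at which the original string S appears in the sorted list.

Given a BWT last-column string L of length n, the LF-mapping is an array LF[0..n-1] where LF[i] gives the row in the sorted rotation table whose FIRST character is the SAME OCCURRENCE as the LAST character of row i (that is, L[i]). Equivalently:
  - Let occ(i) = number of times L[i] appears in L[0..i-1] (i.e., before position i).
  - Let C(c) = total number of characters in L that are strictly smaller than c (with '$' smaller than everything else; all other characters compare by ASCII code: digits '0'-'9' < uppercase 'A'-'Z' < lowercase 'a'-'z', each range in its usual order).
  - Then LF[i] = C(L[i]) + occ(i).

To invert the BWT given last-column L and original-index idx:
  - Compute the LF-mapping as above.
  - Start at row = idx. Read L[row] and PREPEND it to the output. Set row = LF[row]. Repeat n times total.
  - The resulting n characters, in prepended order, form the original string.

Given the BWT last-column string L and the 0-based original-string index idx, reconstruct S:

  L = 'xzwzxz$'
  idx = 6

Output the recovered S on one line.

LF mapping: 2 4 1 5 3 6 0
Walk LF starting at row 6, prepending L[row]:
  step 1: row=6, L[6]='$', prepend. Next row=LF[6]=0
  step 2: row=0, L[0]='x', prepend. Next row=LF[0]=2
  step 3: row=2, L[2]='w', prepend. Next row=LF[2]=1
  step 4: row=1, L[1]='z', prepend. Next row=LF[1]=4
  step 5: row=4, L[4]='x', prepend. Next row=LF[4]=3
  step 6: row=3, L[3]='z', prepend. Next row=LF[3]=5
  step 7: row=5, L[5]='z', prepend. Next row=LF[5]=6
Reversed output: zzxzwx$

Answer: zzxzwx$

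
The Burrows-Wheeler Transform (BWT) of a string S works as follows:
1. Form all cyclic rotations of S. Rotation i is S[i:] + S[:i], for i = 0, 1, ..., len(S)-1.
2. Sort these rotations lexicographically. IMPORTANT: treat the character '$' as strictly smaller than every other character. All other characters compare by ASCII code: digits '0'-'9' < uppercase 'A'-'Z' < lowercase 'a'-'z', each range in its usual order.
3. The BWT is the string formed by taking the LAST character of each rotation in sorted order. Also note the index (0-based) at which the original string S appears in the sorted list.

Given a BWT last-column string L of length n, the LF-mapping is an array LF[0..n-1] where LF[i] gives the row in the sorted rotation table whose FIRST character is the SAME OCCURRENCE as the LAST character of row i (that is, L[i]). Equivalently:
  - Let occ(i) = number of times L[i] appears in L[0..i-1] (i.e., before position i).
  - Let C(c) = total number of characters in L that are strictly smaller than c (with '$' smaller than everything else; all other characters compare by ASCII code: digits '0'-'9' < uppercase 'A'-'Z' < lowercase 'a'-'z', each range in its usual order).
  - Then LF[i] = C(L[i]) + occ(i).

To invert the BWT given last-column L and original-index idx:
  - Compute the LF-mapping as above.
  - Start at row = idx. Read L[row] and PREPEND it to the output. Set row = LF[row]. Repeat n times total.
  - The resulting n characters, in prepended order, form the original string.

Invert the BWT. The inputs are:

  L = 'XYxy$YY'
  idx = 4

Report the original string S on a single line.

LF mapping: 1 2 5 6 0 3 4
Walk LF starting at row 4, prepending L[row]:
  step 1: row=4, L[4]='$', prepend. Next row=LF[4]=0
  step 2: row=0, L[0]='X', prepend. Next row=LF[0]=1
  step 3: row=1, L[1]='Y', prepend. Next row=LF[1]=2
  step 4: row=2, L[2]='x', prepend. Next row=LF[2]=5
  step 5: row=5, L[5]='Y', prepend. Next row=LF[5]=3
  step 6: row=3, L[3]='y', prepend. Next row=LF[3]=6
  step 7: row=6, L[6]='Y', prepend. Next row=LF[6]=4
Reversed output: YyYxYX$

Answer: YyYxYX$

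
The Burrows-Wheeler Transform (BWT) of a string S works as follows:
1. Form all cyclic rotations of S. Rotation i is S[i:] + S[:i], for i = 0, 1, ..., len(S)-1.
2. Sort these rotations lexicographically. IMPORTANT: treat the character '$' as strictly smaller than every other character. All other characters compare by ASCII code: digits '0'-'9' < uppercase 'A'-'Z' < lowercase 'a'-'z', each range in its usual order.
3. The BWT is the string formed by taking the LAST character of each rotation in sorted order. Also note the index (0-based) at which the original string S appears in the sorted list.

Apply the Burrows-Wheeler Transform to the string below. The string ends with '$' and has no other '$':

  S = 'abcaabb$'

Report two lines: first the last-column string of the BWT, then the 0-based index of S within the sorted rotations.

All 8 rotations (rotation i = S[i:]+S[:i]):
  rot[0] = abcaabb$
  rot[1] = bcaabb$a
  rot[2] = caabb$ab
  rot[3] = aabb$abc
  rot[4] = abb$abca
  rot[5] = bb$abcaa
  rot[6] = b$abcaab
  rot[7] = $abcaabb
Sorted (with $ < everything):
  sorted[0] = $abcaabb  (last char: 'b')
  sorted[1] = aabb$abc  (last char: 'c')
  sorted[2] = abb$abca  (last char: 'a')
  sorted[3] = abcaabb$  (last char: '$')
  sorted[4] = b$abcaab  (last char: 'b')
  sorted[5] = bb$abcaa  (last char: 'a')
  sorted[6] = bcaabb$a  (last char: 'a')
  sorted[7] = caabb$ab  (last char: 'b')
Last column: bca$baab
Original string S is at sorted index 3

Answer: bca$baab
3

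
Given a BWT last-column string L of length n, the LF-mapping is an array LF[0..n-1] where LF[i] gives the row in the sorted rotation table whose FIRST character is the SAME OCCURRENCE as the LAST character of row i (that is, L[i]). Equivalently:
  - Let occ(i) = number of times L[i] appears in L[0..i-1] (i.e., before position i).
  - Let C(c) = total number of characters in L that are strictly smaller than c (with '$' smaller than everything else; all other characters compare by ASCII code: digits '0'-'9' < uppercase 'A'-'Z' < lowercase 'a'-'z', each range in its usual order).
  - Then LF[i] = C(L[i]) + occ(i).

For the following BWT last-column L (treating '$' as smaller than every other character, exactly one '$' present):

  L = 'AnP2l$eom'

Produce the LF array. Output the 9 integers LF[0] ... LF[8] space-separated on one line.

Char counts: '$':1, '2':1, 'A':1, 'P':1, 'e':1, 'l':1, 'm':1, 'n':1, 'o':1
C (first-col start): C('$')=0, C('2')=1, C('A')=2, C('P')=3, C('e')=4, C('l')=5, C('m')=6, C('n')=7, C('o')=8
L[0]='A': occ=0, LF[0]=C('A')+0=2+0=2
L[1]='n': occ=0, LF[1]=C('n')+0=7+0=7
L[2]='P': occ=0, LF[2]=C('P')+0=3+0=3
L[3]='2': occ=0, LF[3]=C('2')+0=1+0=1
L[4]='l': occ=0, LF[4]=C('l')+0=5+0=5
L[5]='$': occ=0, LF[5]=C('$')+0=0+0=0
L[6]='e': occ=0, LF[6]=C('e')+0=4+0=4
L[7]='o': occ=0, LF[7]=C('o')+0=8+0=8
L[8]='m': occ=0, LF[8]=C('m')+0=6+0=6

Answer: 2 7 3 1 5 0 4 8 6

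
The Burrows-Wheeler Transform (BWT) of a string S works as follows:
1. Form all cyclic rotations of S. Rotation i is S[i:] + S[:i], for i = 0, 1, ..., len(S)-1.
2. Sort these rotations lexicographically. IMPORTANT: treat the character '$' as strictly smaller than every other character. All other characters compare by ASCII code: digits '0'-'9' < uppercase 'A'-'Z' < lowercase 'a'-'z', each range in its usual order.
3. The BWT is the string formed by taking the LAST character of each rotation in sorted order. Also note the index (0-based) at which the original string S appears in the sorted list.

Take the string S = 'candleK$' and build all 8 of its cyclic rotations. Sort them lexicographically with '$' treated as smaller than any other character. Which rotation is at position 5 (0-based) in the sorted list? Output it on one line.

Answer: eK$candl

Derivation:
All 8 rotations (rotation i = S[i:]+S[:i]):
  rot[0] = candleK$
  rot[1] = andleK$c
  rot[2] = ndleK$ca
  rot[3] = dleK$can
  rot[4] = leK$cand
  rot[5] = eK$candl
  rot[6] = K$candle
  rot[7] = $candleK
Sorted (with $ < everything):
  sorted[0] = $candleK
  sorted[1] = K$candle
  sorted[2] = andleK$c
  sorted[3] = candleK$
  sorted[4] = dleK$can
  sorted[5] = eK$candl
  sorted[6] = leK$cand
  sorted[7] = ndleK$ca
sorted[5] = eK$candl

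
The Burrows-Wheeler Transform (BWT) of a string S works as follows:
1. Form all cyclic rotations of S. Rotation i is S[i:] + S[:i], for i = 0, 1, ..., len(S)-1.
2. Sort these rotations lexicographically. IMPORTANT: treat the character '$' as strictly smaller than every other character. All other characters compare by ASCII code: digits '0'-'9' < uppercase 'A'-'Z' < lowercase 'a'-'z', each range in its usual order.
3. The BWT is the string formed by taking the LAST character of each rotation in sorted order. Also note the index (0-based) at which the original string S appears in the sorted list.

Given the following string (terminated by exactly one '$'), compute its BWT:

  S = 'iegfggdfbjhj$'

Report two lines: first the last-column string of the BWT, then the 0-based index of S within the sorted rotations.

All 13 rotations (rotation i = S[i:]+S[:i]):
  rot[0] = iegfggdfbjhj$
  rot[1] = egfggdfbjhj$i
  rot[2] = gfggdfbjhj$ie
  rot[3] = fggdfbjhj$ieg
  rot[4] = ggdfbjhj$iegf
  rot[5] = gdfbjhj$iegfg
  rot[6] = dfbjhj$iegfgg
  rot[7] = fbjhj$iegfggd
  rot[8] = bjhj$iegfggdf
  rot[9] = jhj$iegfggdfb
  rot[10] = hj$iegfggdfbj
  rot[11] = j$iegfggdfbjh
  rot[12] = $iegfggdfbjhj
Sorted (with $ < everything):
  sorted[0] = $iegfggdfbjhj  (last char: 'j')
  sorted[1] = bjhj$iegfggdf  (last char: 'f')
  sorted[2] = dfbjhj$iegfgg  (last char: 'g')
  sorted[3] = egfggdfbjhj$i  (last char: 'i')
  sorted[4] = fbjhj$iegfggd  (last char: 'd')
  sorted[5] = fggdfbjhj$ieg  (last char: 'g')
  sorted[6] = gdfbjhj$iegfg  (last char: 'g')
  sorted[7] = gfggdfbjhj$ie  (last char: 'e')
  sorted[8] = ggdfbjhj$iegf  (last char: 'f')
  sorted[9] = hj$iegfggdfbj  (last char: 'j')
  sorted[10] = iegfggdfbjhj$  (last char: '$')
  sorted[11] = j$iegfggdfbjh  (last char: 'h')
  sorted[12] = jhj$iegfggdfb  (last char: 'b')
Last column: jfgidggefj$hb
Original string S is at sorted index 10

Answer: jfgidggefj$hb
10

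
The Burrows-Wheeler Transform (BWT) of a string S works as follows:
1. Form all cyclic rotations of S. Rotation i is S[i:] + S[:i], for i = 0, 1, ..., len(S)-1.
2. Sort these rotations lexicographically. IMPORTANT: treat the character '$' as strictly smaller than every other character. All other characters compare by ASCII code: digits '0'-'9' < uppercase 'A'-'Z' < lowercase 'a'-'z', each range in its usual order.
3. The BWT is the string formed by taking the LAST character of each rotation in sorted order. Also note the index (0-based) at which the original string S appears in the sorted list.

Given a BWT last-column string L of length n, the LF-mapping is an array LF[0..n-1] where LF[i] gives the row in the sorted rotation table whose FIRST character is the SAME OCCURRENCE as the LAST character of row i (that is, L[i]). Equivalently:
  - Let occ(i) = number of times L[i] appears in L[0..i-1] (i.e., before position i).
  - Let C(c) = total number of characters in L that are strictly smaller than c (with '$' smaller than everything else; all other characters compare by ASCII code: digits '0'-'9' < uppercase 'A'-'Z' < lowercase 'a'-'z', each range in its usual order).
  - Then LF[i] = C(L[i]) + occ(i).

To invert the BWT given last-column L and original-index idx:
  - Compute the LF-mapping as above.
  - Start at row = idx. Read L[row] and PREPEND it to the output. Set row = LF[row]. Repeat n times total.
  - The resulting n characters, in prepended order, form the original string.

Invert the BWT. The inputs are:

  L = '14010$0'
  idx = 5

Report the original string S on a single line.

LF mapping: 4 6 1 5 2 0 3
Walk LF starting at row 5, prepending L[row]:
  step 1: row=5, L[5]='$', prepend. Next row=LF[5]=0
  step 2: row=0, L[0]='1', prepend. Next row=LF[0]=4
  step 3: row=4, L[4]='0', prepend. Next row=LF[4]=2
  step 4: row=2, L[2]='0', prepend. Next row=LF[2]=1
  step 5: row=1, L[1]='4', prepend. Next row=LF[1]=6
  step 6: row=6, L[6]='0', prepend. Next row=LF[6]=3
  step 7: row=3, L[3]='1', prepend. Next row=LF[3]=5
Reversed output: 104001$

Answer: 104001$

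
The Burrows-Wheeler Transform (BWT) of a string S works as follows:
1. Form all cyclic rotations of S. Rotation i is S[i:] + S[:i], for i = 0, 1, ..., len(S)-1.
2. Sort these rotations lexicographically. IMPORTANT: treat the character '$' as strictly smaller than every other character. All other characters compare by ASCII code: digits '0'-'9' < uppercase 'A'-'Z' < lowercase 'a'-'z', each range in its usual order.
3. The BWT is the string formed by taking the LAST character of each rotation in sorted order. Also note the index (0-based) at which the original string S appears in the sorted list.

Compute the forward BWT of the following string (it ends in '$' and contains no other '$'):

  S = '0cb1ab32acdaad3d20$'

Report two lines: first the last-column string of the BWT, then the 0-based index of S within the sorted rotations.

All 19 rotations (rotation i = S[i:]+S[:i]):
  rot[0] = 0cb1ab32acdaad3d20$
  rot[1] = cb1ab32acdaad3d20$0
  rot[2] = b1ab32acdaad3d20$0c
  rot[3] = 1ab32acdaad3d20$0cb
  rot[4] = ab32acdaad3d20$0cb1
  rot[5] = b32acdaad3d20$0cb1a
  rot[6] = 32acdaad3d20$0cb1ab
  rot[7] = 2acdaad3d20$0cb1ab3
  rot[8] = acdaad3d20$0cb1ab32
  rot[9] = cdaad3d20$0cb1ab32a
  rot[10] = daad3d20$0cb1ab32ac
  rot[11] = aad3d20$0cb1ab32acd
  rot[12] = ad3d20$0cb1ab32acda
  rot[13] = d3d20$0cb1ab32acdaa
  rot[14] = 3d20$0cb1ab32acdaad
  rot[15] = d20$0cb1ab32acdaad3
  rot[16] = 20$0cb1ab32acdaad3d
  rot[17] = 0$0cb1ab32acdaad3d2
  rot[18] = $0cb1ab32acdaad3d20
Sorted (with $ < everything):
  sorted[0] = $0cb1ab32acdaad3d20  (last char: '0')
  sorted[1] = 0$0cb1ab32acdaad3d2  (last char: '2')
  sorted[2] = 0cb1ab32acdaad3d20$  (last char: '$')
  sorted[3] = 1ab32acdaad3d20$0cb  (last char: 'b')
  sorted[4] = 20$0cb1ab32acdaad3d  (last char: 'd')
  sorted[5] = 2acdaad3d20$0cb1ab3  (last char: '3')
  sorted[6] = 32acdaad3d20$0cb1ab  (last char: 'b')
  sorted[7] = 3d20$0cb1ab32acdaad  (last char: 'd')
  sorted[8] = aad3d20$0cb1ab32acd  (last char: 'd')
  sorted[9] = ab32acdaad3d20$0cb1  (last char: '1')
  sorted[10] = acdaad3d20$0cb1ab32  (last char: '2')
  sorted[11] = ad3d20$0cb1ab32acda  (last char: 'a')
  sorted[12] = b1ab32acdaad3d20$0c  (last char: 'c')
  sorted[13] = b32acdaad3d20$0cb1a  (last char: 'a')
  sorted[14] = cb1ab32acdaad3d20$0  (last char: '0')
  sorted[15] = cdaad3d20$0cb1ab32a  (last char: 'a')
  sorted[16] = d20$0cb1ab32acdaad3  (last char: '3')
  sorted[17] = d3d20$0cb1ab32acdaa  (last char: 'a')
  sorted[18] = daad3d20$0cb1ab32ac  (last char: 'c')
Last column: 02$bd3bdd12aca0a3ac
Original string S is at sorted index 2

Answer: 02$bd3bdd12aca0a3ac
2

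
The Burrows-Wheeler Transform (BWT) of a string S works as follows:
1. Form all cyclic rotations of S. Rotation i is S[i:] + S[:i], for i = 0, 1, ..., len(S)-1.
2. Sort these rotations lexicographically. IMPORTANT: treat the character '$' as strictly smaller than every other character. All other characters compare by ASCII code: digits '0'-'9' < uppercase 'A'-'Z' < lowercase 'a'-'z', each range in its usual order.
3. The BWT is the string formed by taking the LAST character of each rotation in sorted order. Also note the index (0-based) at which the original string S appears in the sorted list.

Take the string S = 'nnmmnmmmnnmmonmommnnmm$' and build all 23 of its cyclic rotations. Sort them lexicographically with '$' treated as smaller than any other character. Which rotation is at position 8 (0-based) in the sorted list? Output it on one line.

Answer: mnmmmnnmmonmommnnmm$nnm

Derivation:
All 23 rotations (rotation i = S[i:]+S[:i]):
  rot[0] = nnmmnmmmnnmmonmommnnmm$
  rot[1] = nmmnmmmnnmmonmommnnmm$n
  rot[2] = mmnmmmnnmmonmommnnmm$nn
  rot[3] = mnmmmnnmmonmommnnmm$nnm
  rot[4] = nmmmnnmmonmommnnmm$nnmm
  rot[5] = mmmnnmmonmommnnmm$nnmmn
  rot[6] = mmnnmmonmommnnmm$nnmmnm
  rot[7] = mnnmmonmommnnmm$nnmmnmm
  rot[8] = nnmmonmommnnmm$nnmmnmmm
  rot[9] = nmmonmommnnmm$nnmmnmmmn
  rot[10] = mmonmommnnmm$nnmmnmmmnn
  rot[11] = monmommnnmm$nnmmnmmmnnm
  rot[12] = onmommnnmm$nnmmnmmmnnmm
  rot[13] = nmommnnmm$nnmmnmmmnnmmo
  rot[14] = mommnnmm$nnmmnmmmnnmmon
  rot[15] = ommnnmm$nnmmnmmmnnmmonm
  rot[16] = mmnnmm$nnmmnmmmnnmmonmo
  rot[17] = mnnmm$nnmmnmmmnnmmonmom
  rot[18] = nnmm$nnmmnmmmnnmmonmomm
  rot[19] = nmm$nnmmnmmmnnmmonmommn
  rot[20] = mm$nnmmnmmmnnmmonmommnn
  rot[21] = m$nnmmnmmmnnmmonmommnnm
  rot[22] = $nnmmnmmmnnmmonmommnnmm
Sorted (with $ < everything):
  sorted[0] = $nnmmnmmmnnmmonmommnnmm
  sorted[1] = m$nnmmnmmmnnmmonmommnnm
  sorted[2] = mm$nnmmnmmmnnmmonmommnn
  sorted[3] = mmmnnmmonmommnnmm$nnmmn
  sorted[4] = mmnmmmnnmmonmommnnmm$nn
  sorted[5] = mmnnmm$nnmmnmmmnnmmonmo
  sorted[6] = mmnnmmonmommnnmm$nnmmnm
  sorted[7] = mmonmommnnmm$nnmmnmmmnn
  sorted[8] = mnmmmnnmmonmommnnmm$nnm
  sorted[9] = mnnmm$nnmmnmmmnnmmonmom
  sorted[10] = mnnmmonmommnnmm$nnmmnmm
  sorted[11] = mommnnmm$nnmmnmmmnnmmon
  sorted[12] = monmommnnmm$nnmmnmmmnnm
  sorted[13] = nmm$nnmmnmmmnnmmonmommn
  sorted[14] = nmmmnnmmonmommnnmm$nnmm
  sorted[15] = nmmnmmmnnmmonmommnnmm$n
  sorted[16] = nmmonmommnnmm$nnmmnmmmn
  sorted[17] = nmommnnmm$nnmmnmmmnnmmo
  sorted[18] = nnmm$nnmmnmmmnnmmonmomm
  sorted[19] = nnmmnmmmnnmmonmommnnmm$
  sorted[20] = nnmmonmommnnmm$nnmmnmmm
  sorted[21] = ommnnmm$nnmmnmmmnnmmonm
  sorted[22] = onmommnnmm$nnmmnmmmnnmm
sorted[8] = mnmmmnnmmonmommnnmm$nnm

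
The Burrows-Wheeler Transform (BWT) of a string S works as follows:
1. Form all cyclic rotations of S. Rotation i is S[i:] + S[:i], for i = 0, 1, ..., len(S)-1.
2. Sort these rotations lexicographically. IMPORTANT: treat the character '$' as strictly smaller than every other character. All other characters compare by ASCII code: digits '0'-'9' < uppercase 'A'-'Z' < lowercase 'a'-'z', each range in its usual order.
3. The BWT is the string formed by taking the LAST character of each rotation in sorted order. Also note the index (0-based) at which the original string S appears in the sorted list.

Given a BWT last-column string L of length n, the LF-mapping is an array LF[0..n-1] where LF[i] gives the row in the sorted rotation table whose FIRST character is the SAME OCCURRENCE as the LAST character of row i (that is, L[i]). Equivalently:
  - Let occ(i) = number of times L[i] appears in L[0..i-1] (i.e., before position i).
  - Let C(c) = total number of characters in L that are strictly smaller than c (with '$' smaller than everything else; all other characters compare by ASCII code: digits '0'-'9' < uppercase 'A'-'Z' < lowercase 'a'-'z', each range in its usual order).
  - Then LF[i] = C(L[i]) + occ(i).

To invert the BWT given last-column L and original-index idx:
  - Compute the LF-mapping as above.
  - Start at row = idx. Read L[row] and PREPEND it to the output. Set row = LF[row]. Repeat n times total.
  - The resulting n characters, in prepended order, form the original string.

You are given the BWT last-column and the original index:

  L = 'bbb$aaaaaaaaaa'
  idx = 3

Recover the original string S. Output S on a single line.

LF mapping: 11 12 13 0 1 2 3 4 5 6 7 8 9 10
Walk LF starting at row 3, prepending L[row]:
  step 1: row=3, L[3]='$', prepend. Next row=LF[3]=0
  step 2: row=0, L[0]='b', prepend. Next row=LF[0]=11
  step 3: row=11, L[11]='a', prepend. Next row=LF[11]=8
  step 4: row=8, L[8]='a', prepend. Next row=LF[8]=5
  step 5: row=5, L[5]='a', prepend. Next row=LF[5]=2
  step 6: row=2, L[2]='b', prepend. Next row=LF[2]=13
  step 7: row=13, L[13]='a', prepend. Next row=LF[13]=10
  step 8: row=10, L[10]='a', prepend. Next row=LF[10]=7
  step 9: row=7, L[7]='a', prepend. Next row=LF[7]=4
  step 10: row=4, L[4]='a', prepend. Next row=LF[4]=1
  step 11: row=1, L[1]='b', prepend. Next row=LF[1]=12
  step 12: row=12, L[12]='a', prepend. Next row=LF[12]=9
  step 13: row=9, L[9]='a', prepend. Next row=LF[9]=6
  step 14: row=6, L[6]='a', prepend. Next row=LF[6]=3
Reversed output: aaabaaaabaaab$

Answer: aaabaaaabaaab$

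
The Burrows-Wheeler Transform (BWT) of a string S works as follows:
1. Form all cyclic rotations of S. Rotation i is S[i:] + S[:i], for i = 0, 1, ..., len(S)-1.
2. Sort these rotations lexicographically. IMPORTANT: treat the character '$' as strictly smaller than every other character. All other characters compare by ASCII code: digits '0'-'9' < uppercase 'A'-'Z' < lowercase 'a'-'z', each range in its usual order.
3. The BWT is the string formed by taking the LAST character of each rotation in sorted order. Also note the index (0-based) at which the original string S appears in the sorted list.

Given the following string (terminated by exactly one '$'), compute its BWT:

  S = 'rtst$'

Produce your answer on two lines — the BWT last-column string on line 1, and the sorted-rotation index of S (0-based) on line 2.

All 5 rotations (rotation i = S[i:]+S[:i]):
  rot[0] = rtst$
  rot[1] = tst$r
  rot[2] = st$rt
  rot[3] = t$rts
  rot[4] = $rtst
Sorted (with $ < everything):
  sorted[0] = $rtst  (last char: 't')
  sorted[1] = rtst$  (last char: '$')
  sorted[2] = st$rt  (last char: 't')
  sorted[3] = t$rts  (last char: 's')
  sorted[4] = tst$r  (last char: 'r')
Last column: t$tsr
Original string S is at sorted index 1

Answer: t$tsr
1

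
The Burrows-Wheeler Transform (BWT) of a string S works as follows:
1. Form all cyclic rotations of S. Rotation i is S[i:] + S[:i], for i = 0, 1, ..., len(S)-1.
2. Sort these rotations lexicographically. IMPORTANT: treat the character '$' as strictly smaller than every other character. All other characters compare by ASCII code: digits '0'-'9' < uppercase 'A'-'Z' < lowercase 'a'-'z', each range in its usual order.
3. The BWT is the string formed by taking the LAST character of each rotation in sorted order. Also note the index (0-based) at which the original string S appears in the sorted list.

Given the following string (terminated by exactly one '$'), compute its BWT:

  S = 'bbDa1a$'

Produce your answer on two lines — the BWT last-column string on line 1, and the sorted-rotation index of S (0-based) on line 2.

Answer: aab1Db$
6

Derivation:
All 7 rotations (rotation i = S[i:]+S[:i]):
  rot[0] = bbDa1a$
  rot[1] = bDa1a$b
  rot[2] = Da1a$bb
  rot[3] = a1a$bbD
  rot[4] = 1a$bbDa
  rot[5] = a$bbDa1
  rot[6] = $bbDa1a
Sorted (with $ < everything):
  sorted[0] = $bbDa1a  (last char: 'a')
  sorted[1] = 1a$bbDa  (last char: 'a')
  sorted[2] = Da1a$bb  (last char: 'b')
  sorted[3] = a$bbDa1  (last char: '1')
  sorted[4] = a1a$bbD  (last char: 'D')
  sorted[5] = bDa1a$b  (last char: 'b')
  sorted[6] = bbDa1a$  (last char: '$')
Last column: aab1Db$
Original string S is at sorted index 6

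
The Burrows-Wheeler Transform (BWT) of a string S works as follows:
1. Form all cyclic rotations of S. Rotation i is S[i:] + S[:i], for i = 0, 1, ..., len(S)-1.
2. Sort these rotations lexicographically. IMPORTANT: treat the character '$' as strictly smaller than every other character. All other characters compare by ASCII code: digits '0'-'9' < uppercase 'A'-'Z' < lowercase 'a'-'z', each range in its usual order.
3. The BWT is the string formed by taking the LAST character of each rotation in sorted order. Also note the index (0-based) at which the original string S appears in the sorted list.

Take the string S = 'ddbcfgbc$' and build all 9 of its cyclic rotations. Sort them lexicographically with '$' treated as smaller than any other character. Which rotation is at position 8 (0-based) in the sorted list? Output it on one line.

All 9 rotations (rotation i = S[i:]+S[:i]):
  rot[0] = ddbcfgbc$
  rot[1] = dbcfgbc$d
  rot[2] = bcfgbc$dd
  rot[3] = cfgbc$ddb
  rot[4] = fgbc$ddbc
  rot[5] = gbc$ddbcf
  rot[6] = bc$ddbcfg
  rot[7] = c$ddbcfgb
  rot[8] = $ddbcfgbc
Sorted (with $ < everything):
  sorted[0] = $ddbcfgbc
  sorted[1] = bc$ddbcfg
  sorted[2] = bcfgbc$dd
  sorted[3] = c$ddbcfgb
  sorted[4] = cfgbc$ddb
  sorted[5] = dbcfgbc$d
  sorted[6] = ddbcfgbc$
  sorted[7] = fgbc$ddbc
  sorted[8] = gbc$ddbcf
sorted[8] = gbc$ddbcf

Answer: gbc$ddbcf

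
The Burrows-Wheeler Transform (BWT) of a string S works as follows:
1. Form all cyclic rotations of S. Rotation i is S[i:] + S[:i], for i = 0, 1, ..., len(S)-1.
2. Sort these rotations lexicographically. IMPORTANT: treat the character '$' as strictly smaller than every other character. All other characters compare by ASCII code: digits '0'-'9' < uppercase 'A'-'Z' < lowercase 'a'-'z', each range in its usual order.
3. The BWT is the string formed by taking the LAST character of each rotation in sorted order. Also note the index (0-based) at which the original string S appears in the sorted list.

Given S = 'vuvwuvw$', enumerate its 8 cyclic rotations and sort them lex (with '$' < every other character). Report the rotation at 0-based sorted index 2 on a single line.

Answer: uvwuvw$v

Derivation:
All 8 rotations (rotation i = S[i:]+S[:i]):
  rot[0] = vuvwuvw$
  rot[1] = uvwuvw$v
  rot[2] = vwuvw$vu
  rot[3] = wuvw$vuv
  rot[4] = uvw$vuvw
  rot[5] = vw$vuvwu
  rot[6] = w$vuvwuv
  rot[7] = $vuvwuvw
Sorted (with $ < everything):
  sorted[0] = $vuvwuvw
  sorted[1] = uvw$vuvw
  sorted[2] = uvwuvw$v
  sorted[3] = vuvwuvw$
  sorted[4] = vw$vuvwu
  sorted[5] = vwuvw$vu
  sorted[6] = w$vuvwuv
  sorted[7] = wuvw$vuv
sorted[2] = uvwuvw$v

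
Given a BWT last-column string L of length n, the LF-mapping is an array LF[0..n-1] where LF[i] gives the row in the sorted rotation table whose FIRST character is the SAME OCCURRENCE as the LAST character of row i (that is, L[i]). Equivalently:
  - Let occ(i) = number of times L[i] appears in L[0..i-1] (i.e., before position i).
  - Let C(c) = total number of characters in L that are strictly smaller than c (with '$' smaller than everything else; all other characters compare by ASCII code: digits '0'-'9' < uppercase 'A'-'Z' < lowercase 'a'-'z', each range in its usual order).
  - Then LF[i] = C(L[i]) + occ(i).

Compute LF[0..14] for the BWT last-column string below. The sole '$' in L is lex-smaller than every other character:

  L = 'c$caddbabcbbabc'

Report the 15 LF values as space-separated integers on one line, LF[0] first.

Char counts: '$':1, 'a':3, 'b':5, 'c':4, 'd':2
C (first-col start): C('$')=0, C('a')=1, C('b')=4, C('c')=9, C('d')=13
L[0]='c': occ=0, LF[0]=C('c')+0=9+0=9
L[1]='$': occ=0, LF[1]=C('$')+0=0+0=0
L[2]='c': occ=1, LF[2]=C('c')+1=9+1=10
L[3]='a': occ=0, LF[3]=C('a')+0=1+0=1
L[4]='d': occ=0, LF[4]=C('d')+0=13+0=13
L[5]='d': occ=1, LF[5]=C('d')+1=13+1=14
L[6]='b': occ=0, LF[6]=C('b')+0=4+0=4
L[7]='a': occ=1, LF[7]=C('a')+1=1+1=2
L[8]='b': occ=1, LF[8]=C('b')+1=4+1=5
L[9]='c': occ=2, LF[9]=C('c')+2=9+2=11
L[10]='b': occ=2, LF[10]=C('b')+2=4+2=6
L[11]='b': occ=3, LF[11]=C('b')+3=4+3=7
L[12]='a': occ=2, LF[12]=C('a')+2=1+2=3
L[13]='b': occ=4, LF[13]=C('b')+4=4+4=8
L[14]='c': occ=3, LF[14]=C('c')+3=9+3=12

Answer: 9 0 10 1 13 14 4 2 5 11 6 7 3 8 12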